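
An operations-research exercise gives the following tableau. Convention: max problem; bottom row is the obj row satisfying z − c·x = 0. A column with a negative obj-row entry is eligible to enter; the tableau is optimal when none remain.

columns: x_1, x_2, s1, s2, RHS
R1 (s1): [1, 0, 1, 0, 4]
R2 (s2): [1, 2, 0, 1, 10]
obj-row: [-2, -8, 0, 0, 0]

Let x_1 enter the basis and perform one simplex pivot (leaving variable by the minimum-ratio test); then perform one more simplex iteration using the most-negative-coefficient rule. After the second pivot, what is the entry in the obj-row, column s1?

-2

Ratio test on column x_1 — row 1: 4/1 = 4; row 2: 10/1 = 10. Minimum is 4 at row 1 (s1 leaves); pivot element 1.
Divide row 1 by 1; eliminate column x_1 from the other rows.
Second iteration: most negative obj-row entry is -8 in column x_2, so x_2 enters.
Ratio test on column x_2 — row 1: entry 0 ≤ 0; row 2: 6/2 = 3. Minimum is 3 at row 2 (s2 leaves); pivot element 2.
Divide row 2 by 2; eliminate column x_2 from the other rows.
After both pivots, the entry at the obj-row, column s1 is -2.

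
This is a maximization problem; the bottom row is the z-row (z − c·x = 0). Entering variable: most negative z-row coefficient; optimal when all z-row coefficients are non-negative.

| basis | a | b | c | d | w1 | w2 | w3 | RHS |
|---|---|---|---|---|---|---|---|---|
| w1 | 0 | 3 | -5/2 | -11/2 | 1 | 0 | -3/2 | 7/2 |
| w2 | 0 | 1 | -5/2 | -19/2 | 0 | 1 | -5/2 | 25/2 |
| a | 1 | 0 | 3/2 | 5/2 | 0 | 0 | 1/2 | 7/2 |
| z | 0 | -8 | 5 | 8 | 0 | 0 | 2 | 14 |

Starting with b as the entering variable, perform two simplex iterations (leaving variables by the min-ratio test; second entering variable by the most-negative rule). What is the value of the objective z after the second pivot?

Ratio test on column b — row 1: (7/2)/3 = 7/6; row 2: (25/2)/1 = 25/2; row 3: entry 0 ≤ 0. Minimum is 7/6 at row 1 (w1 leaves); pivot element 3.
Pivot on row 1; the z-row RHS becomes 14 − (-8)·(7/6) = 70/3.
Next entering variable (most negative z-row entry -20/3): d.
Ratio test on column d — row 1: entry -11/6 ≤ 0; row 2: entry -23/3 ≤ 0; row 3: (7/2)/(5/2) = 7/5. Minimum is 7/5 at row 3 (a leaves); pivot element 5/2.
After the second pivot the z-row RHS is 70/3 − (-20/3)·(7/5) = 98/3.

98/3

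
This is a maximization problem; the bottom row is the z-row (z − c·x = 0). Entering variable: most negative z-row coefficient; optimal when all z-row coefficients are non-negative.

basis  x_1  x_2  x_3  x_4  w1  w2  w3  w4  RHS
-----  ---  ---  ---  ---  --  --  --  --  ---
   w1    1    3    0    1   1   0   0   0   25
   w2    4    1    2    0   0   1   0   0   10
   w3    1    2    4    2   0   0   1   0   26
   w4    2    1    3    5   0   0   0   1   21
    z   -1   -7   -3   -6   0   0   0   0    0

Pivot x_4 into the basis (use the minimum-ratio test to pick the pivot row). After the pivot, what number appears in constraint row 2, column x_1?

4

Ratio test on column x_4 — row 1: 25/1 = 25; row 2: entry 0 ≤ 0; row 3: 26/2 = 13; row 4: 21/5 = 21/5. Minimum is 21/5 at row 4 (w4 leaves); pivot element 5.
Divide row 4 by 5; eliminate column x_4 from the other rows.
Row 2 update in column x_1: 4 − 0·(2/5) = 4.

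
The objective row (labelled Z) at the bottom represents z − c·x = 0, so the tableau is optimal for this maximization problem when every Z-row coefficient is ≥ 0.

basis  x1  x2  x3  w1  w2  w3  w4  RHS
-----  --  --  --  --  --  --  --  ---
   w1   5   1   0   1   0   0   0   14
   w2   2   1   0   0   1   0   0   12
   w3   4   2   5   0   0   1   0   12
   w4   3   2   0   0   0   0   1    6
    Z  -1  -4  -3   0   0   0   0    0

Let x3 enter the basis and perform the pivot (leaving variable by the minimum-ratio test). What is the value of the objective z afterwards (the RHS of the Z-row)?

Ratio test on column x3 — row 1: entry 0 ≤ 0; row 2: entry 0 ≤ 0; row 3: 12/5 = 12/5; row 4: entry 0 ≤ 0. Minimum is 12/5 at row 3 (w3 leaves); pivot element 5.
Pivot on row 3; the Z-row RHS becomes 0 − (-3)·(12/5) = 36/5.

36/5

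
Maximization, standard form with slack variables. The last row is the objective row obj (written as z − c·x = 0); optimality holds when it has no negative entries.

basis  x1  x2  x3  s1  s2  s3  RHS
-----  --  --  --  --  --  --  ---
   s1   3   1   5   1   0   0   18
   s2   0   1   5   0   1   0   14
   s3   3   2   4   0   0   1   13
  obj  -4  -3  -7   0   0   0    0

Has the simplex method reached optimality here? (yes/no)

no

The obj-row has a negative entry -7 in column x3, so it is not optimal.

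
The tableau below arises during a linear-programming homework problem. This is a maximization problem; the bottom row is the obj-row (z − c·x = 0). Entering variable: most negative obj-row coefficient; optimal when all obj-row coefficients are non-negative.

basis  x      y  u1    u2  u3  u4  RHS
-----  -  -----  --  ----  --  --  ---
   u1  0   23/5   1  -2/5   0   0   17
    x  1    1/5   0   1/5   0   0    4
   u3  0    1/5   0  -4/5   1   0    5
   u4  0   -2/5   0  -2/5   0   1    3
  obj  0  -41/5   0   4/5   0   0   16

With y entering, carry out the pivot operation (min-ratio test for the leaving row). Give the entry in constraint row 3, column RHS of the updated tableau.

98/23

Ratio test on column y — row 1: 17/(23/5) = 85/23; row 2: 4/(1/5) = 20; row 3: 5/(1/5) = 25; row 4: entry -2/5 ≤ 0. Minimum is 85/23 at row 1 (u1 leaves); pivot element 23/5.
Divide row 1 by 23/5; eliminate column y from the other rows.
Row 3 update in column RHS: 5 − (1/5)·(85/23) = 98/23.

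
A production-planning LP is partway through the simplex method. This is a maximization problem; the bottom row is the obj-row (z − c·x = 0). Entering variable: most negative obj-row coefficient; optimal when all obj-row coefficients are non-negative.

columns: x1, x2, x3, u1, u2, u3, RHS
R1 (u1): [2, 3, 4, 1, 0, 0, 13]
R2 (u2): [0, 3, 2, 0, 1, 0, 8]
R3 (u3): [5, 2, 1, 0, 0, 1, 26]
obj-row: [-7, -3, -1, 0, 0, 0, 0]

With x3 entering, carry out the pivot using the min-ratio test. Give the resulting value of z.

Ratio test on column x3 — row 1: 13/4 = 13/4; row 2: 8/2 = 4; row 3: 26/1 = 26. Minimum is 13/4 at row 1 (u1 leaves); pivot element 4.
Pivot on row 1; the obj-row RHS becomes 0 − (-1)·(13/4) = 13/4.

13/4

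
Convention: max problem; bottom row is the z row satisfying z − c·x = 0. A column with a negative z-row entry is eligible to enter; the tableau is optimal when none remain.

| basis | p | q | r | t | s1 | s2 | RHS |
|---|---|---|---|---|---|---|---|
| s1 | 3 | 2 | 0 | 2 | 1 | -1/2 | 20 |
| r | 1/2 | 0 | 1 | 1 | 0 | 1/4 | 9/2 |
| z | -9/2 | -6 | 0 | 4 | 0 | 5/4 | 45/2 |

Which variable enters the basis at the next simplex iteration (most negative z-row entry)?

Negative z-row entries: p: -9/2, q: -6.
The most negative is -6 in column q, so q enters.

q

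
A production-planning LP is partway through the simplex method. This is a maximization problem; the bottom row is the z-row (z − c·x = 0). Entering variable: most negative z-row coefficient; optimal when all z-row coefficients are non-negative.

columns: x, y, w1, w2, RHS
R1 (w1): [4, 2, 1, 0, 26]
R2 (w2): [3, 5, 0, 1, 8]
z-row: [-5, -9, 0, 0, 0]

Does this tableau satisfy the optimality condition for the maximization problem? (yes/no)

The z-row has a negative entry -9 in column y, so it is not optimal.

no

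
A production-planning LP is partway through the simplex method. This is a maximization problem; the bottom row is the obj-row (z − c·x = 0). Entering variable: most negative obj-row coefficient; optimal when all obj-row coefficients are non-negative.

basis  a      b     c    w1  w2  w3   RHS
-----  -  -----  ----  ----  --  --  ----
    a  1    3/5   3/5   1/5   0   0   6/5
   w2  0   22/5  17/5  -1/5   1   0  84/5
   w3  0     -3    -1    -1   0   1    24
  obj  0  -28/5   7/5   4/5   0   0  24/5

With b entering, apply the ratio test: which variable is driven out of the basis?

Column b entries and ratios — a: (6/5)/(3/5) = 2; w2: (84/5)/(22/5) = 42/11; w3: -3 ≤ 0, skip.
Smallest ratio is 2 in the row of a, so a leaves.

a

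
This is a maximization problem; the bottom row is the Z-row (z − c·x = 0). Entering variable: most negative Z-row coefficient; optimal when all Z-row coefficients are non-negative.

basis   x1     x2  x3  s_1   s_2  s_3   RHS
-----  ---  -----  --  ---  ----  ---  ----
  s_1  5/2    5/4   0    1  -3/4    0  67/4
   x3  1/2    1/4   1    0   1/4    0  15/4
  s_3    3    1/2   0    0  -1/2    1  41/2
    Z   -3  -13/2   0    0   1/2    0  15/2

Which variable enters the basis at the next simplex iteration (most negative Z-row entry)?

Negative Z-row entries: x1: -3, x2: -13/2.
The most negative is -13/2 in column x2, so x2 enters.

x2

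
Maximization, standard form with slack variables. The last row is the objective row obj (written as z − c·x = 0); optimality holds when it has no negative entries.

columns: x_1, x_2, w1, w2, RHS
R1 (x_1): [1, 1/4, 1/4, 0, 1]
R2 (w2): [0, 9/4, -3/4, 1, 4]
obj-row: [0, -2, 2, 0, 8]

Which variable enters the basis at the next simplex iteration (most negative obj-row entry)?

Negative obj-row entries: x_2: -2.
The most negative is -2 in column x_2, so x_2 enters.

x_2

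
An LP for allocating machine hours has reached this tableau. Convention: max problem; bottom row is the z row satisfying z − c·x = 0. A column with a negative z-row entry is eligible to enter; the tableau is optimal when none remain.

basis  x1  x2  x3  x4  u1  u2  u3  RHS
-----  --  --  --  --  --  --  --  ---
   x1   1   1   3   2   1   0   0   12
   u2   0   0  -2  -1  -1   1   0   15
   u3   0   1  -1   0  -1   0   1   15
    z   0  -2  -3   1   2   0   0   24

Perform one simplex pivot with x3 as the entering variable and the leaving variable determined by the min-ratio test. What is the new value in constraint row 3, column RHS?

19

Ratio test on column x3 — row 1: 12/3 = 4; row 2: entry -2 ≤ 0; row 3: entry -1 ≤ 0. Minimum is 4 at row 1 (x1 leaves); pivot element 3.
Divide row 1 by 3; eliminate column x3 from the other rows.
Row 3 update in column RHS: 15 − (-1)·4 = 19.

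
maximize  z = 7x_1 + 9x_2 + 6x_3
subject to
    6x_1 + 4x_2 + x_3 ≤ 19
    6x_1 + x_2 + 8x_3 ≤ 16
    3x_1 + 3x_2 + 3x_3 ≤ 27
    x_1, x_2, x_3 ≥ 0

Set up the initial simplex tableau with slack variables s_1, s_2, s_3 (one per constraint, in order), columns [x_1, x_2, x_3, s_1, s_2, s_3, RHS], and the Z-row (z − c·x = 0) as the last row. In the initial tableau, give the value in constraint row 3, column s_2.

Slack s_2 belongs to constraint 2; its column is the unit vector e_2, so the entry in row 3 is 0.

0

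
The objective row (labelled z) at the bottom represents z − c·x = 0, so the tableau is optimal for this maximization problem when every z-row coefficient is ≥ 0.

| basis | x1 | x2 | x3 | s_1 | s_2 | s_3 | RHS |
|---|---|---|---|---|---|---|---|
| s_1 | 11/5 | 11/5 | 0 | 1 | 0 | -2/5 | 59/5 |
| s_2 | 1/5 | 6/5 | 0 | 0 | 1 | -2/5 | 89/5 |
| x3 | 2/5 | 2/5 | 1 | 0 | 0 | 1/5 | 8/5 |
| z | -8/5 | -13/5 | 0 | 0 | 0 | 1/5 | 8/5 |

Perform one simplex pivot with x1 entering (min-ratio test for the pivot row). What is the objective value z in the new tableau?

8

Ratio test on column x1 — row 1: (59/5)/(11/5) = 59/11; row 2: (89/5)/(1/5) = 89; row 3: (8/5)/(2/5) = 4. Minimum is 4 at row 3 (x3 leaves); pivot element 2/5.
Pivot on row 3; the z-row RHS becomes 8/5 − (-8/5)·4 = 8.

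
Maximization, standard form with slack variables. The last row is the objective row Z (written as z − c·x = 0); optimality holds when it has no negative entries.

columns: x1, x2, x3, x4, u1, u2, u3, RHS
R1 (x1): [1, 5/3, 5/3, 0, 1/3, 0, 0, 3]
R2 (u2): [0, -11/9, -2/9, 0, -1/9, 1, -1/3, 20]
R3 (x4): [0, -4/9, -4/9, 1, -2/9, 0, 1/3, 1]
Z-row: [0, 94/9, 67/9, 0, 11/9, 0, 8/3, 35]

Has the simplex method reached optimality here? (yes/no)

yes

Every Z-row coefficient is ≥ 0, so the tableau is optimal.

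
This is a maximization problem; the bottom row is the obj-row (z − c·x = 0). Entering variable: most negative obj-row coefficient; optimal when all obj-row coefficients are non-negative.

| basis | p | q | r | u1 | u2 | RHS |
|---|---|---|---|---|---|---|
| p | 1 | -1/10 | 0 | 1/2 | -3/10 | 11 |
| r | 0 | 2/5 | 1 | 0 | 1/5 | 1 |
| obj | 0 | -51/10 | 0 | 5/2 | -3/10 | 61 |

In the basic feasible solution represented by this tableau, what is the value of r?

1

r is basic (row 2); its value is the RHS of that row, 1.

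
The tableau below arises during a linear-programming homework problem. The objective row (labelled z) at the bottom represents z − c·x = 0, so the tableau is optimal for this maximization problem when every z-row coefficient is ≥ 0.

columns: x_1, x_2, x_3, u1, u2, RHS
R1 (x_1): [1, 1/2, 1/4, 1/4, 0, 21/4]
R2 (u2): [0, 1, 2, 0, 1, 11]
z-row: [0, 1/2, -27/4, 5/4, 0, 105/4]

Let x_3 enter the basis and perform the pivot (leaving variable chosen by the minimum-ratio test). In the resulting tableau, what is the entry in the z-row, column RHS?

507/8

Ratio test on column x_3 — row 1: (21/4)/(1/4) = 21; row 2: 11/2 = 11/2. Minimum is 11/2 at row 2 (u2 leaves); pivot element 2.
Divide row 2 by 2; eliminate column x_3 from the other rows.
z-row update in column RHS: 105/4 − (-27/4)·(11/2) = 507/8.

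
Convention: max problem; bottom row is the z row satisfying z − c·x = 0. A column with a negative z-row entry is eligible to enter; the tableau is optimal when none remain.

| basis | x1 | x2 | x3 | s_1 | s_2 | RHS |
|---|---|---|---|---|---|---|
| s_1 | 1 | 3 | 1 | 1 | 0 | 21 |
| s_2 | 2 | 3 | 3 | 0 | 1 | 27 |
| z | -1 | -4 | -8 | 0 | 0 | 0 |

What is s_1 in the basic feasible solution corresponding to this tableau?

s_1 is basic (row 1); its value is the RHS of that row, 21.

21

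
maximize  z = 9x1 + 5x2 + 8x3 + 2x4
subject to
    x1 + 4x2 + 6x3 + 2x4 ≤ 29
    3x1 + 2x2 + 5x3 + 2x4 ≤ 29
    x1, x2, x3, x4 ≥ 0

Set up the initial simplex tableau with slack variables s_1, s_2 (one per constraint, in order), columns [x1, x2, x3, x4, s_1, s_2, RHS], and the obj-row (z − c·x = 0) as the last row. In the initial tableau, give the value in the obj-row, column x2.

-5

The obj-row carries the negated objective coefficients: the x2 entry is -5.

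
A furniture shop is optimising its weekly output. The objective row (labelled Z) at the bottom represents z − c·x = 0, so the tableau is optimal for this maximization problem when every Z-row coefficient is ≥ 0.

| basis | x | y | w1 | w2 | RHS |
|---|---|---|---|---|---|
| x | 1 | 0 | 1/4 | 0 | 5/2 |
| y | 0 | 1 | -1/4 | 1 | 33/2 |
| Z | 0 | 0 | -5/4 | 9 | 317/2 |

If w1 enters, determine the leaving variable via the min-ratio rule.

Column w1 entries and ratios — x: (5/2)/(1/4) = 10; y: -1/4 ≤ 0, skip.
Smallest ratio is 10 in the row of x, so x leaves.

x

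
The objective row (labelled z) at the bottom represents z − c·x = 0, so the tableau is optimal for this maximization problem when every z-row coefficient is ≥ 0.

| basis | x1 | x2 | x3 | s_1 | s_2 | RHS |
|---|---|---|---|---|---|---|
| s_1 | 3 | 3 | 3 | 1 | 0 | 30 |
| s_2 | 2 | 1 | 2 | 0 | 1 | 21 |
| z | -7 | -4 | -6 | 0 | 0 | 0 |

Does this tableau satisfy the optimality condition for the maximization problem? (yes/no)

The z-row has a negative entry -7 in column x1, so it is not optimal.

no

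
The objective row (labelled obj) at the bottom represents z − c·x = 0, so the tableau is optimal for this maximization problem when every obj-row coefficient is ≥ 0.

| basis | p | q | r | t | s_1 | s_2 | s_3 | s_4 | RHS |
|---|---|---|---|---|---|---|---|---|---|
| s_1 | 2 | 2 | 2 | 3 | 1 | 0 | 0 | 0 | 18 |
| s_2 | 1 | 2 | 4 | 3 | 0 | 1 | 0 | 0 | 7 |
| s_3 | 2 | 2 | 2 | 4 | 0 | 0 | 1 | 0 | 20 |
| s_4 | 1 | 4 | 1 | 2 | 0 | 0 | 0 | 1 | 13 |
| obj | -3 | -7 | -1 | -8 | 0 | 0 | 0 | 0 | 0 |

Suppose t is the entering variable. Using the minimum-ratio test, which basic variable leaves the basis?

Column t entries and ratios — s_1: 18/3 = 6; s_2: 7/3 = 7/3; s_3: 20/4 = 5; s_4: 13/2 = 13/2.
Smallest ratio is 7/3 in the row of s_2, so s_2 leaves.

s_2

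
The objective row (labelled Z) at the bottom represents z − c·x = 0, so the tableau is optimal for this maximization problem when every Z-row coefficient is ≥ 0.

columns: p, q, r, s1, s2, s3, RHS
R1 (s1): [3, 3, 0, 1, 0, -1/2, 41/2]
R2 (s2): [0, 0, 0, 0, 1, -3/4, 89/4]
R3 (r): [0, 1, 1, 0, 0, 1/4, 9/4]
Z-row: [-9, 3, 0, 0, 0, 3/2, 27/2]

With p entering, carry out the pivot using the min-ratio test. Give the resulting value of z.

75

Ratio test on column p — row 1: (41/2)/3 = 41/6; row 2: entry 0 ≤ 0; row 3: entry 0 ≤ 0. Minimum is 41/6 at row 1 (s1 leaves); pivot element 3.
Pivot on row 1; the Z-row RHS becomes 27/2 − (-9)·(41/6) = 75.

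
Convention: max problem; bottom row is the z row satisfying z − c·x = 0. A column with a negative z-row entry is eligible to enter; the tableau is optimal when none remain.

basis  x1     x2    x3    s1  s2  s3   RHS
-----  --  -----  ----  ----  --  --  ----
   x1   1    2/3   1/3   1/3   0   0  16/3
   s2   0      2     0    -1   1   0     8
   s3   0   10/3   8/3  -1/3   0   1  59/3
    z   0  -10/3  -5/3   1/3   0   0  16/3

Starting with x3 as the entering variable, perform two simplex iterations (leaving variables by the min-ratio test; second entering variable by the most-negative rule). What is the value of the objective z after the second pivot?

Ratio test on column x3 — row 1: (16/3)/(1/3) = 16; row 2: entry 0 ≤ 0; row 3: (59/3)/(8/3) = 59/8. Minimum is 59/8 at row 3 (s3 leaves); pivot element 8/3.
Pivot on row 3; the z-row RHS becomes 16/3 − (-5/3)·(59/8) = 141/8.
Next entering variable (most negative z-row entry -5/4): x2.
Ratio test on column x2 — row 1: (23/8)/(1/4) = 23/2; row 2: 8/2 = 4; row 3: (59/8)/(5/4) = 59/10. Minimum is 4 at row 2 (s2 leaves); pivot element 2.
After the second pivot the z-row RHS is 141/8 − (-5/4)·4 = 181/8.

181/8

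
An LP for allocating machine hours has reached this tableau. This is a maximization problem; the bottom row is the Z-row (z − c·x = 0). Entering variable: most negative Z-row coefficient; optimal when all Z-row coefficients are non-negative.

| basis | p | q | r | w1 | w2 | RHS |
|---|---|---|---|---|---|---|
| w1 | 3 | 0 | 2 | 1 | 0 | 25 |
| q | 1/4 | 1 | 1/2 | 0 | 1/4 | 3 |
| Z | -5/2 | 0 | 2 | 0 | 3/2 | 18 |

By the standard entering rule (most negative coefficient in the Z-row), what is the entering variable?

Negative Z-row entries: p: -5/2.
The most negative is -5/2 in column p, so p enters.

p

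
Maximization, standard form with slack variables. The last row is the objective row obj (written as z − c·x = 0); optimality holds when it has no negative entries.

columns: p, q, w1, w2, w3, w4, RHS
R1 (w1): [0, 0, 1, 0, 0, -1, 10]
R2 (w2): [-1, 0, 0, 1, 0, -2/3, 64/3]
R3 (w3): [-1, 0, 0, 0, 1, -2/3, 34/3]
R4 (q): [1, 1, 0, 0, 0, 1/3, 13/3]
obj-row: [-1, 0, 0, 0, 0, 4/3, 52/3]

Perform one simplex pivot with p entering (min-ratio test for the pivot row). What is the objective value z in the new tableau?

Ratio test on column p — row 1: entry 0 ≤ 0; row 2: entry -1 ≤ 0; row 3: entry -1 ≤ 0; row 4: (13/3)/1 = 13/3. Minimum is 13/3 at row 4 (q leaves); pivot element 1.
Pivot on row 4; the obj-row RHS becomes 52/3 − (-1)·(13/3) = 65/3.

65/3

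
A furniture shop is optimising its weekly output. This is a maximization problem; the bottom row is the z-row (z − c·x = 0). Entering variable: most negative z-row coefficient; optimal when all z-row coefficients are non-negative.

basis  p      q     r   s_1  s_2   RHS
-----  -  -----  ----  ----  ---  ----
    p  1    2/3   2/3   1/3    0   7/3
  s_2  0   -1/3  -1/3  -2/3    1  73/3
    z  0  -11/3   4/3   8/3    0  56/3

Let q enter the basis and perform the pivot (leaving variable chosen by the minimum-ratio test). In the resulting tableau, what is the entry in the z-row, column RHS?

63/2

Ratio test on column q — row 1: (7/3)/(2/3) = 7/2; row 2: entry -1/3 ≤ 0. Minimum is 7/2 at row 1 (p leaves); pivot element 2/3.
Divide row 1 by 2/3; eliminate column q from the other rows.
z-row update in column RHS: 56/3 − (-11/3)·(7/2) = 63/2.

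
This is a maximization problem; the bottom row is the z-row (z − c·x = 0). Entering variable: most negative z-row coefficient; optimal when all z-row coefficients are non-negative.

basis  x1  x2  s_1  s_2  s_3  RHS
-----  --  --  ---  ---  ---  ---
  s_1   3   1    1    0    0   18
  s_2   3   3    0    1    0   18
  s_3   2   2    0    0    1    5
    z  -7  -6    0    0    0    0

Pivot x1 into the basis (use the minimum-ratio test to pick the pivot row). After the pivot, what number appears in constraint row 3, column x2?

1

Ratio test on column x1 — row 1: 18/3 = 6; row 2: 18/3 = 6; row 3: 5/2 = 5/2. Minimum is 5/2 at row 3 (s_3 leaves); pivot element 2.
Divide row 3 by 2; eliminate column x1 from the other rows.
In the new row 3, the x2 entry is the old entry divided by the pivot: 2/2 = 1.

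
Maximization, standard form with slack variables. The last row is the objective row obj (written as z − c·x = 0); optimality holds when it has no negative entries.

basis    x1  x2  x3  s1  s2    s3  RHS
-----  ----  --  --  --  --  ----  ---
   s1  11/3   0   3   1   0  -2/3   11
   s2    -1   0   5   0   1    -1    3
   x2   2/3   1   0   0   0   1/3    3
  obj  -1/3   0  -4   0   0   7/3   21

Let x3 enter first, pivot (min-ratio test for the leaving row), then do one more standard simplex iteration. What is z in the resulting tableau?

827/32

Ratio test on column x3 — row 1: 11/3 = 11/3; row 2: 3/5 = 3/5; row 3: entry 0 ≤ 0. Minimum is 3/5 at row 2 (s2 leaves); pivot element 5.
Pivot on row 2; the obj-row RHS becomes 21 − (-4)·(3/5) = 117/5.
Next entering variable (most negative obj-row entry -17/15): x1.
Ratio test on column x1 — row 1: (46/5)/(64/15) = 69/32; row 2: entry -1/5 ≤ 0; row 3: 3/(2/3) = 9/2. Minimum is 69/32 at row 1 (s1 leaves); pivot element 64/15.
After the second pivot the obj-row RHS is 117/5 − (-17/15)·(69/32) = 827/32.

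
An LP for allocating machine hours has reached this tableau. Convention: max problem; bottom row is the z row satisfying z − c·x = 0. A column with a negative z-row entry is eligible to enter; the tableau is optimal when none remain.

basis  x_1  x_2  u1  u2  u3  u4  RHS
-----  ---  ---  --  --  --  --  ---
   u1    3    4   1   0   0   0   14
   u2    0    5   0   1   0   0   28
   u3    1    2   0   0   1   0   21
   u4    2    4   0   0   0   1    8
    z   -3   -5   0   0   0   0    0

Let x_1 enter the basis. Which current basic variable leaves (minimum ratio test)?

u4

Column x_1 entries and ratios — u1: 14/3 = 14/3; u2: 0 ≤ 0, skip; u3: 21/1 = 21; u4: 8/2 = 4.
Smallest ratio is 4 in the row of u4, so u4 leaves.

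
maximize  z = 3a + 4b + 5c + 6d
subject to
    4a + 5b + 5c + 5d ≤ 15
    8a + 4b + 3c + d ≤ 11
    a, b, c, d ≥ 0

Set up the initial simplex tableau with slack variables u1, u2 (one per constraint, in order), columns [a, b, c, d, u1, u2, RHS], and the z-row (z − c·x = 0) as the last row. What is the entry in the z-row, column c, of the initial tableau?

-5

The z-row carries the negated objective coefficients: the c entry is -5.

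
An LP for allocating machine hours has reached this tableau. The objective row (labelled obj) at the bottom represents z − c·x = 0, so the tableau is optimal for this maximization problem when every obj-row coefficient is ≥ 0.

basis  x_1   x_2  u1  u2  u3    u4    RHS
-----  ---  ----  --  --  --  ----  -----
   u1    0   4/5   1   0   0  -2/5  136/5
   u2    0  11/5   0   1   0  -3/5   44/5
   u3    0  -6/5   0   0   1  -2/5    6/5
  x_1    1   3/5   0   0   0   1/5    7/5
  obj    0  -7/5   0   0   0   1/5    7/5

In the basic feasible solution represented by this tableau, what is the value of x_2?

x_2 is not in the basis, so in the current basic feasible solution x_2 = 0.

0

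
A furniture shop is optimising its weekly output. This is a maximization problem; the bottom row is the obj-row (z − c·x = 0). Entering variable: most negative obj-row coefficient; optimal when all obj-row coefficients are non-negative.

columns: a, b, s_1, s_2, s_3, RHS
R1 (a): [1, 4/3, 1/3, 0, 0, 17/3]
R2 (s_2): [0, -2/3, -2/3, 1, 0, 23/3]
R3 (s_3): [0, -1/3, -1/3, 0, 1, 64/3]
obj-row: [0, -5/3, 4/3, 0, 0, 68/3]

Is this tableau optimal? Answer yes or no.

The obj-row has a negative entry -5/3 in column b, so it is not optimal.

no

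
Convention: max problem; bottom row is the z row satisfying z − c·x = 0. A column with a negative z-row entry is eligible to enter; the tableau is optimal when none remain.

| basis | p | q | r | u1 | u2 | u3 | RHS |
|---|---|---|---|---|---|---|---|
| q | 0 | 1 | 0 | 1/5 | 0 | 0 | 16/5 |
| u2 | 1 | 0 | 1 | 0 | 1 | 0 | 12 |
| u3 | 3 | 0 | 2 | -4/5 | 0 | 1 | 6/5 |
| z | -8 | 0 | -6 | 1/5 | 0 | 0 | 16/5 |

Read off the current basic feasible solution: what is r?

0

r is not in the basis, so in the current basic feasible solution r = 0.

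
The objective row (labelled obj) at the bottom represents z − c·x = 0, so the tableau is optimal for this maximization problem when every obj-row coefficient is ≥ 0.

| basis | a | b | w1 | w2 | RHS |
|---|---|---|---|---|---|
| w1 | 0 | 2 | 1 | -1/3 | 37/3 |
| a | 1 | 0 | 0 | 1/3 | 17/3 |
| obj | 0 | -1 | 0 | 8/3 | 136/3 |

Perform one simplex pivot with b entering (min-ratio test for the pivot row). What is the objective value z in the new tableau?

Ratio test on column b — row 1: (37/3)/2 = 37/6; row 2: entry 0 ≤ 0. Minimum is 37/6 at row 1 (w1 leaves); pivot element 2.
Pivot on row 1; the obj-row RHS becomes 136/3 − (-1)·(37/6) = 103/2.

103/2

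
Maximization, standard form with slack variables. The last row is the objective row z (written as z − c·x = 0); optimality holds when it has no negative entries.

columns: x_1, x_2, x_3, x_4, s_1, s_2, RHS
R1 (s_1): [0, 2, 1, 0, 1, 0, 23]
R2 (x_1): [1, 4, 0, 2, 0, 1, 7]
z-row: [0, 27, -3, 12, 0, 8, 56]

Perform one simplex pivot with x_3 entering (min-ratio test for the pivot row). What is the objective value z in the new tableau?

125

Ratio test on column x_3 — row 1: 23/1 = 23; row 2: entry 0 ≤ 0. Minimum is 23 at row 1 (s_1 leaves); pivot element 1.
Pivot on row 1; the z-row RHS becomes 56 − (-3)·23 = 125.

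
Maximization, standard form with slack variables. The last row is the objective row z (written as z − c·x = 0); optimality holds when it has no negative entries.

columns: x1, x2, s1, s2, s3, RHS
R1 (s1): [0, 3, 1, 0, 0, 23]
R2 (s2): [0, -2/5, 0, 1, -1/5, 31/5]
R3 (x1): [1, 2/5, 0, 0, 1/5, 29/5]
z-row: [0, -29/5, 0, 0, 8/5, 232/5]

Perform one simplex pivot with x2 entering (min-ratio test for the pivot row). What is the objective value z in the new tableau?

Ratio test on column x2 — row 1: 23/3 = 23/3; row 2: entry -2/5 ≤ 0; row 3: (29/5)/(2/5) = 29/2. Minimum is 23/3 at row 1 (s1 leaves); pivot element 3.
Pivot on row 1; the z-row RHS becomes 232/5 − (-29/5)·(23/3) = 1363/15.

1363/15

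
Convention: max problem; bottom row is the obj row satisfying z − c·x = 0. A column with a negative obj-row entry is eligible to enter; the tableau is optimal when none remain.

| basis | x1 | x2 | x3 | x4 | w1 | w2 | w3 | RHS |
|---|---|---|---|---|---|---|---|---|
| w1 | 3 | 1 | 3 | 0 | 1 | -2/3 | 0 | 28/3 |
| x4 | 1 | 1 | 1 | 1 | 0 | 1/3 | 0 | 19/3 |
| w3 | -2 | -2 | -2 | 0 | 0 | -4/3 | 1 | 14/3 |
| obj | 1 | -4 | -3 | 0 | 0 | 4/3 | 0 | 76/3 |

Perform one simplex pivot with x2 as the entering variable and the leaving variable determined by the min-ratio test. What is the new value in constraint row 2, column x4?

Ratio test on column x2 — row 1: (28/3)/1 = 28/3; row 2: (19/3)/1 = 19/3; row 3: entry -2 ≤ 0. Minimum is 19/3 at row 2 (x4 leaves); pivot element 1.
Divide row 2 by 1; eliminate column x2 from the other rows.
In the new row 2, the x4 entry is the old entry divided by the pivot: 1/1 = 1.

1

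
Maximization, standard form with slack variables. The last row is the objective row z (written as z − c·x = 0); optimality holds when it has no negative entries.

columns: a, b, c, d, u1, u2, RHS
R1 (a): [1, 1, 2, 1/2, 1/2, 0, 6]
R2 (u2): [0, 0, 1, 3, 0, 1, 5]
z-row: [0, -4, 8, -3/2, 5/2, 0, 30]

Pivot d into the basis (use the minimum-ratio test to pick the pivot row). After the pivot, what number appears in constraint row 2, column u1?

0

Ratio test on column d — row 1: 6/(1/2) = 12; row 2: 5/3 = 5/3. Minimum is 5/3 at row 2 (u2 leaves); pivot element 3.
Divide row 2 by 3; eliminate column d from the other rows.
In the new row 2, the u1 entry is the old entry divided by the pivot: 0/3 = 0.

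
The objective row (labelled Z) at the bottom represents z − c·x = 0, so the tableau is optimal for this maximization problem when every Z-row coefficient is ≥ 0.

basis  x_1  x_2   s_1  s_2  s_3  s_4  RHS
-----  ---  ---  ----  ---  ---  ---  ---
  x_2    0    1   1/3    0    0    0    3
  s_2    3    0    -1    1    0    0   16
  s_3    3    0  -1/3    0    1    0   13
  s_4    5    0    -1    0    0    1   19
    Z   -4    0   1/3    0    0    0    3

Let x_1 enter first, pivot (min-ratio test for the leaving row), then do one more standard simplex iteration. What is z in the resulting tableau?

21

Ratio test on column x_1 — row 1: entry 0 ≤ 0; row 2: 16/3 = 16/3; row 3: 13/3 = 13/3; row 4: 19/5 = 19/5. Minimum is 19/5 at row 4 (s_4 leaves); pivot element 5.
Pivot on row 4; the Z-row RHS becomes 3 − (-4)·(19/5) = 91/5.
Next entering variable (most negative Z-row entry -7/15): s_1.
Ratio test on column s_1 — row 1: 3/(1/3) = 9; row 2: entry -2/5 ≤ 0; row 3: (8/5)/(4/15) = 6; row 4: entry -1/5 ≤ 0. Minimum is 6 at row 3 (s_3 leaves); pivot element 4/15.
After the second pivot the Z-row RHS is 91/5 − (-7/15)·6 = 21.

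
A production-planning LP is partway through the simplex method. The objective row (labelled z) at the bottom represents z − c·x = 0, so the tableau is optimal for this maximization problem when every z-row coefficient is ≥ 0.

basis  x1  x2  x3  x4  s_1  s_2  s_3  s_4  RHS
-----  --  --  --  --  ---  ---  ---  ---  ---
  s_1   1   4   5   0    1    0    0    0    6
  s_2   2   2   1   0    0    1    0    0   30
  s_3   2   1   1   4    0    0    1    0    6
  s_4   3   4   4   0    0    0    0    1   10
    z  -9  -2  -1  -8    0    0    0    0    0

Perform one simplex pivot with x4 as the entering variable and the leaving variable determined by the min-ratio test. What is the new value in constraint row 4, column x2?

Ratio test on column x4 — row 1: entry 0 ≤ 0; row 2: entry 0 ≤ 0; row 3: 6/4 = 3/2; row 4: entry 0 ≤ 0. Minimum is 3/2 at row 3 (s_3 leaves); pivot element 4.
Divide row 3 by 4; eliminate column x4 from the other rows.
Row 4 update in column x2: 4 − 0·(1/4) = 4.

4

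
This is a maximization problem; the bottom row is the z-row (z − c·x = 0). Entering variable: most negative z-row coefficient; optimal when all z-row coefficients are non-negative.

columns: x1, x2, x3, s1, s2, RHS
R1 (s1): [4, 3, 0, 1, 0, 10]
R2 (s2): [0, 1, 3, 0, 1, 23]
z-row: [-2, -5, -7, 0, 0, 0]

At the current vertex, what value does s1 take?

s1 is basic (row 1); its value is the RHS of that row, 10.

10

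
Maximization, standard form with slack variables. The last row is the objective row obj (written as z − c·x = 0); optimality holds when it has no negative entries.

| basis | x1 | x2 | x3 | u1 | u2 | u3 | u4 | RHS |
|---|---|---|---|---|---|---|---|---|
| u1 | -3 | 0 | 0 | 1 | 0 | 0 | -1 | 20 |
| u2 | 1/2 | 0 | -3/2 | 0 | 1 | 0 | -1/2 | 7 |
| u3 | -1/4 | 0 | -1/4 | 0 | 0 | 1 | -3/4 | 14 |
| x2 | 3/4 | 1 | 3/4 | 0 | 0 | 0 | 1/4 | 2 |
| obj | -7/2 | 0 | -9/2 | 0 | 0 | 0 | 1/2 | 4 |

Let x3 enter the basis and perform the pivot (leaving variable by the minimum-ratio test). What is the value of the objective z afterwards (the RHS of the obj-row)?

Ratio test on column x3 — row 1: entry 0 ≤ 0; row 2: entry -3/2 ≤ 0; row 3: entry -1/4 ≤ 0; row 4: 2/(3/4) = 8/3. Minimum is 8/3 at row 4 (x2 leaves); pivot element 3/4.
Pivot on row 4; the obj-row RHS becomes 4 − (-9/2)·(8/3) = 16.

16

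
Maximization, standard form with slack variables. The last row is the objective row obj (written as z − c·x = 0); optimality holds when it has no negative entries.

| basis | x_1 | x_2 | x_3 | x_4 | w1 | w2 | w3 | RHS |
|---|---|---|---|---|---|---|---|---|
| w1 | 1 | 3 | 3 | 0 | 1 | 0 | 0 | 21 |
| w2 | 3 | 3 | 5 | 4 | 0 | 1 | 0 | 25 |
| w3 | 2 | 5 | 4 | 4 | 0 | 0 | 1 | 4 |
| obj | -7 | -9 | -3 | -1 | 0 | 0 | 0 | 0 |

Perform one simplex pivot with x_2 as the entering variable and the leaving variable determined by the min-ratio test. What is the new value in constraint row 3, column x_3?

4/5

Ratio test on column x_2 — row 1: 21/3 = 7; row 2: 25/3 = 25/3; row 3: 4/5 = 4/5. Minimum is 4/5 at row 3 (w3 leaves); pivot element 5.
Divide row 3 by 5; eliminate column x_2 from the other rows.
In the new row 3, the x_3 entry is the old entry divided by the pivot: 4/5 = 4/5.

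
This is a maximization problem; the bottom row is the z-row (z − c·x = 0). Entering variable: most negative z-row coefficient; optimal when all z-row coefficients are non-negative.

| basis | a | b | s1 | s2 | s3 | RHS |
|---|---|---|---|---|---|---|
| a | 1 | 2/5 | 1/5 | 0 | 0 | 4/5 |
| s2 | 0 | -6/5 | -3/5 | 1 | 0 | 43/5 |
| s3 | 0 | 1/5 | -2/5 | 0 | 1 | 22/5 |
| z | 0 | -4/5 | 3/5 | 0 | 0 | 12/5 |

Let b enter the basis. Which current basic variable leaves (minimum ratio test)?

Column b entries and ratios — a: (4/5)/(2/5) = 2; s2: -6/5 ≤ 0, skip; s3: (22/5)/(1/5) = 22.
Smallest ratio is 2 in the row of a, so a leaves.

a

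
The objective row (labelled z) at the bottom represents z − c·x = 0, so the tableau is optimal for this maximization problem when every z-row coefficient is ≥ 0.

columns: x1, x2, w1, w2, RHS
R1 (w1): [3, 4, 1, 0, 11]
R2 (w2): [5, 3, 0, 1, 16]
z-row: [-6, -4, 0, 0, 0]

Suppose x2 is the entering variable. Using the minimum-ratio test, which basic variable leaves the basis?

Column x2 entries and ratios — w1: 11/4 = 11/4; w2: 16/3 = 16/3.
Smallest ratio is 11/4 in the row of w1, so w1 leaves.

w1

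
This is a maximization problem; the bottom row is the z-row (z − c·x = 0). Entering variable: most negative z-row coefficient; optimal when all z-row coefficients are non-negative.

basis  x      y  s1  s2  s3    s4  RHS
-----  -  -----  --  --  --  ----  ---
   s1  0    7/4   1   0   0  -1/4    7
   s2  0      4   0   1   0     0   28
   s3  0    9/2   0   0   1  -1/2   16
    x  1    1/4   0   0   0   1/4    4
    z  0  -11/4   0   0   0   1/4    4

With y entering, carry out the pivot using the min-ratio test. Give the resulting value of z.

124/9

Ratio test on column y — row 1: 7/(7/4) = 4; row 2: 28/4 = 7; row 3: 16/(9/2) = 32/9; row 4: 4/(1/4) = 16. Minimum is 32/9 at row 3 (s3 leaves); pivot element 9/2.
Pivot on row 3; the z-row RHS becomes 4 − (-11/4)·(32/9) = 124/9.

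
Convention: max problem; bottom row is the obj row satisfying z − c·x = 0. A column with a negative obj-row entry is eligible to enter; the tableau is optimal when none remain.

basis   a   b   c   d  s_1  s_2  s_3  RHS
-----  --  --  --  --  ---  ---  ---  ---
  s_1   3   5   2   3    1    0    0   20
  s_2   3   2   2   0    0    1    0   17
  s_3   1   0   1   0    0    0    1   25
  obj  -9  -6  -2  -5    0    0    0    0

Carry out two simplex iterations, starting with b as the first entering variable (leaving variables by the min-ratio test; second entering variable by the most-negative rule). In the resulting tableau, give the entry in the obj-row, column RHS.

51

Ratio test on column b — row 1: 20/5 = 4; row 2: 17/2 = 17/2; row 3: entry 0 ≤ 0. Minimum is 4 at row 1 (s_1 leaves); pivot element 5.
Divide row 1 by 5; eliminate column b from the other rows.
Second iteration: most negative obj-row entry is -27/5 in column a, so a enters.
Ratio test on column a — row 1: 4/(3/5) = 20/3; row 2: 9/(9/5) = 5; row 3: 25/1 = 25. Minimum is 5 at row 2 (s_2 leaves); pivot element 9/5.
Divide row 2 by 9/5; eliminate column a from the other rows.
After both pivots, the entry at the obj-row, column RHS is 51.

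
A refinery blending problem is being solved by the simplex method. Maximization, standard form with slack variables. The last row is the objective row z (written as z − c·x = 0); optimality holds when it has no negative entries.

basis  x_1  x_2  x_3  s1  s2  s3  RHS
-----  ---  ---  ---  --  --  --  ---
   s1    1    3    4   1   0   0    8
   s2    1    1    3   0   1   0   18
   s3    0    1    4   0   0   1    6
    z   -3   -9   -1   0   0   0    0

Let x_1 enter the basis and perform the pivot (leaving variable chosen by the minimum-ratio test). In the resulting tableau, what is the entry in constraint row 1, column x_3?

4

Ratio test on column x_1 — row 1: 8/1 = 8; row 2: 18/1 = 18; row 3: entry 0 ≤ 0. Minimum is 8 at row 1 (s1 leaves); pivot element 1.
Divide row 1 by 1; eliminate column x_1 from the other rows.
In the new row 1, the x_3 entry is the old entry divided by the pivot: 4/1 = 4.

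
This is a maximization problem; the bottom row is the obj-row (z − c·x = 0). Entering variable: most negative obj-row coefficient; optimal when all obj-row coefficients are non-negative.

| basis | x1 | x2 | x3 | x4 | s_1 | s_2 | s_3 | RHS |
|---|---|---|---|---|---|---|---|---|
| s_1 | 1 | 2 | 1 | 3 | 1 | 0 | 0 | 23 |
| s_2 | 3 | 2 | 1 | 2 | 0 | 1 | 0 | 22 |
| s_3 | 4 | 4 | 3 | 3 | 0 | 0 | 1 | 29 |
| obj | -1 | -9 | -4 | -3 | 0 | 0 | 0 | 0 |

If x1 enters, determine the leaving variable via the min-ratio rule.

s_3

Column x1 entries and ratios — s_1: 23/1 = 23; s_2: 22/3 = 22/3; s_3: 29/4 = 29/4.
Smallest ratio is 29/4 in the row of s_3, so s_3 leaves.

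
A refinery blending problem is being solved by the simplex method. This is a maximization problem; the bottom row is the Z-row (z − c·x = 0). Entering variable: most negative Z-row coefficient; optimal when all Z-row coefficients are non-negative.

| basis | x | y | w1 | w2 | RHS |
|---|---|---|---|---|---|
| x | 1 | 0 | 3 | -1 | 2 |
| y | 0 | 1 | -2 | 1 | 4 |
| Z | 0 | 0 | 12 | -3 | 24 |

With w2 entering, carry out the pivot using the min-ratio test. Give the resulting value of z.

Ratio test on column w2 — row 1: entry -1 ≤ 0; row 2: 4/1 = 4. Minimum is 4 at row 2 (y leaves); pivot element 1.
Pivot on row 2; the Z-row RHS becomes 24 − (-3)·4 = 36.

36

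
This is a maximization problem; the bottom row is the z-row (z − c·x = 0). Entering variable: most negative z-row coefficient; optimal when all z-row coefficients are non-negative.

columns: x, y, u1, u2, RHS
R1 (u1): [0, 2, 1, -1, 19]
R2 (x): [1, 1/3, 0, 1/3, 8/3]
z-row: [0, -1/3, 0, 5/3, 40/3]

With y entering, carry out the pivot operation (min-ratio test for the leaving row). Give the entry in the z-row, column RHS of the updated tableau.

Ratio test on column y — row 1: 19/2 = 19/2; row 2: (8/3)/(1/3) = 8. Minimum is 8 at row 2 (x leaves); pivot element 1/3.
Divide row 2 by 1/3; eliminate column y from the other rows.
z-row update in column RHS: 40/3 − (-1/3)·8 = 16.

16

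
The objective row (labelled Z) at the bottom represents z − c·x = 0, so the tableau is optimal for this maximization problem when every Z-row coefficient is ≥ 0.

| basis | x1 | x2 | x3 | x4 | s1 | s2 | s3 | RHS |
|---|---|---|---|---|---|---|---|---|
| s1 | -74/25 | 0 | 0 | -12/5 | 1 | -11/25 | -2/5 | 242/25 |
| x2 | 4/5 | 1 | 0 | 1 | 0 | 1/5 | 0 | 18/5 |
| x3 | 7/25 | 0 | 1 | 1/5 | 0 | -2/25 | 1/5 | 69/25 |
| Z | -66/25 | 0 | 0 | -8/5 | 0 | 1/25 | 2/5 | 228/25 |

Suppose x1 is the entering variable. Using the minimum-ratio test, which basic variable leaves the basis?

Column x1 entries and ratios — s1: -74/25 ≤ 0, skip; x2: (18/5)/(4/5) = 9/2; x3: (69/25)/(7/25) = 69/7.
Smallest ratio is 9/2 in the row of x2, so x2 leaves.

x2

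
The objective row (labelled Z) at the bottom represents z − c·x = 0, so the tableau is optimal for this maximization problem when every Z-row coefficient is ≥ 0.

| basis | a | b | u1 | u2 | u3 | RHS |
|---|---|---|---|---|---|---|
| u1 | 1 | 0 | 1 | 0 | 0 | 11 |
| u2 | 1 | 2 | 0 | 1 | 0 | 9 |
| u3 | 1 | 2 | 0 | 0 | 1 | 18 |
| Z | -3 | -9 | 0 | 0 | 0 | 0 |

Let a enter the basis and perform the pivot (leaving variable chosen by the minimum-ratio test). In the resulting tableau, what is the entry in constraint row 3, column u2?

Ratio test on column a — row 1: 11/1 = 11; row 2: 9/1 = 9; row 3: 18/1 = 18. Minimum is 9 at row 2 (u2 leaves); pivot element 1.
Divide row 2 by 1; eliminate column a from the other rows.
Row 3 update in column u2: 0 − 1·1 = -1.

-1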